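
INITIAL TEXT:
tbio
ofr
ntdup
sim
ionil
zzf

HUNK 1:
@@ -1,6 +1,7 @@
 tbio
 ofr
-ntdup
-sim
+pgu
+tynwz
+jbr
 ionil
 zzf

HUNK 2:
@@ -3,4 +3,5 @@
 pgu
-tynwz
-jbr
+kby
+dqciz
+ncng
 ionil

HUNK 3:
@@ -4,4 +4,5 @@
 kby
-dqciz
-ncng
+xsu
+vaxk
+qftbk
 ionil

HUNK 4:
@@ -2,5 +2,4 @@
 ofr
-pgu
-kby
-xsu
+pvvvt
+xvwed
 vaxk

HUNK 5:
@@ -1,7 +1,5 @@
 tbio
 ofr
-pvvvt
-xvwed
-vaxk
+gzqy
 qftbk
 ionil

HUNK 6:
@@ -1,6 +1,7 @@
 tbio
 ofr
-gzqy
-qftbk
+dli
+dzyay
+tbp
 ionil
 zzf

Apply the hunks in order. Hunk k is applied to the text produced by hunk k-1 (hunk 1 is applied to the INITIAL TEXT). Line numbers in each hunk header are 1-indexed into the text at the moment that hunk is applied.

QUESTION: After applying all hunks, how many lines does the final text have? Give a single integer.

Answer: 7

Derivation:
Hunk 1: at line 1 remove [ntdup,sim] add [pgu,tynwz,jbr] -> 7 lines: tbio ofr pgu tynwz jbr ionil zzf
Hunk 2: at line 3 remove [tynwz,jbr] add [kby,dqciz,ncng] -> 8 lines: tbio ofr pgu kby dqciz ncng ionil zzf
Hunk 3: at line 4 remove [dqciz,ncng] add [xsu,vaxk,qftbk] -> 9 lines: tbio ofr pgu kby xsu vaxk qftbk ionil zzf
Hunk 4: at line 2 remove [pgu,kby,xsu] add [pvvvt,xvwed] -> 8 lines: tbio ofr pvvvt xvwed vaxk qftbk ionil zzf
Hunk 5: at line 1 remove [pvvvt,xvwed,vaxk] add [gzqy] -> 6 lines: tbio ofr gzqy qftbk ionil zzf
Hunk 6: at line 1 remove [gzqy,qftbk] add [dli,dzyay,tbp] -> 7 lines: tbio ofr dli dzyay tbp ionil zzf
Final line count: 7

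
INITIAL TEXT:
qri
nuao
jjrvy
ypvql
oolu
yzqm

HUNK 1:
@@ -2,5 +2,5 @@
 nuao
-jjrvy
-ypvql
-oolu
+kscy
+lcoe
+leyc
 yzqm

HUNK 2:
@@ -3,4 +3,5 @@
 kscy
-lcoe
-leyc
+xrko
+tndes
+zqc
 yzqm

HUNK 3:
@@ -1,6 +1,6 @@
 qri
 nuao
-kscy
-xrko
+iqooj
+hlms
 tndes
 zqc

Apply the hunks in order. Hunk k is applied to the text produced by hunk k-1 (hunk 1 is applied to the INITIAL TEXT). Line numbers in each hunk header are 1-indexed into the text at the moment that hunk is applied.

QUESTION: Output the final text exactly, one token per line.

Answer: qri
nuao
iqooj
hlms
tndes
zqc
yzqm

Derivation:
Hunk 1: at line 2 remove [jjrvy,ypvql,oolu] add [kscy,lcoe,leyc] -> 6 lines: qri nuao kscy lcoe leyc yzqm
Hunk 2: at line 3 remove [lcoe,leyc] add [xrko,tndes,zqc] -> 7 lines: qri nuao kscy xrko tndes zqc yzqm
Hunk 3: at line 1 remove [kscy,xrko] add [iqooj,hlms] -> 7 lines: qri nuao iqooj hlms tndes zqc yzqm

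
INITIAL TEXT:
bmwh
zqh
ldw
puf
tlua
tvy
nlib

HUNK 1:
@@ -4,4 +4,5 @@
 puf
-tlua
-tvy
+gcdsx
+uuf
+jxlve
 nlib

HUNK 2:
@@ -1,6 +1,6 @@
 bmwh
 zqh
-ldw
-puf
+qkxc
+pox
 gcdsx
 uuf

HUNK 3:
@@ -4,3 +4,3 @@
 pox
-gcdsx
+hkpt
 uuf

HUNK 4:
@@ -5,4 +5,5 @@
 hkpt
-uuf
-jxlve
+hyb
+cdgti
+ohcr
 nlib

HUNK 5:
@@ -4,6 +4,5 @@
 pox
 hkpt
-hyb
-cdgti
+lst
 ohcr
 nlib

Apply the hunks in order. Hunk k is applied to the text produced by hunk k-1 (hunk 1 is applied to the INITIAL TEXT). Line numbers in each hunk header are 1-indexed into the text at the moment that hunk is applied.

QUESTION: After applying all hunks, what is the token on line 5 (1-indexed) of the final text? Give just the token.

Hunk 1: at line 4 remove [tlua,tvy] add [gcdsx,uuf,jxlve] -> 8 lines: bmwh zqh ldw puf gcdsx uuf jxlve nlib
Hunk 2: at line 1 remove [ldw,puf] add [qkxc,pox] -> 8 lines: bmwh zqh qkxc pox gcdsx uuf jxlve nlib
Hunk 3: at line 4 remove [gcdsx] add [hkpt] -> 8 lines: bmwh zqh qkxc pox hkpt uuf jxlve nlib
Hunk 4: at line 5 remove [uuf,jxlve] add [hyb,cdgti,ohcr] -> 9 lines: bmwh zqh qkxc pox hkpt hyb cdgti ohcr nlib
Hunk 5: at line 4 remove [hyb,cdgti] add [lst] -> 8 lines: bmwh zqh qkxc pox hkpt lst ohcr nlib
Final line 5: hkpt

Answer: hkpt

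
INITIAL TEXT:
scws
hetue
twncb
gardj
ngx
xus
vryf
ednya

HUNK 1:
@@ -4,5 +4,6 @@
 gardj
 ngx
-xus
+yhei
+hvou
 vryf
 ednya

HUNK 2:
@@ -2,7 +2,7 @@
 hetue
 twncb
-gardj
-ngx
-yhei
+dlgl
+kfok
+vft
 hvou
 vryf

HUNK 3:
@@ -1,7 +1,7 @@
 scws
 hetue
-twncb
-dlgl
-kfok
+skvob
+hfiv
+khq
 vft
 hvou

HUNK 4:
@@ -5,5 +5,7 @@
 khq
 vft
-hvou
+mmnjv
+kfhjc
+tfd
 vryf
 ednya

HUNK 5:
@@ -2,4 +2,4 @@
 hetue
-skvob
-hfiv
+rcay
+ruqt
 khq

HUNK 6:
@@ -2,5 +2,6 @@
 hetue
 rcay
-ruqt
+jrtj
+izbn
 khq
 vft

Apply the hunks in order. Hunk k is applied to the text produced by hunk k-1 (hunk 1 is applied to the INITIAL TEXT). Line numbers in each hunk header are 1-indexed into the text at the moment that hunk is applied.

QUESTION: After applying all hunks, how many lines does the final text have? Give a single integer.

Answer: 12

Derivation:
Hunk 1: at line 4 remove [xus] add [yhei,hvou] -> 9 lines: scws hetue twncb gardj ngx yhei hvou vryf ednya
Hunk 2: at line 2 remove [gardj,ngx,yhei] add [dlgl,kfok,vft] -> 9 lines: scws hetue twncb dlgl kfok vft hvou vryf ednya
Hunk 3: at line 1 remove [twncb,dlgl,kfok] add [skvob,hfiv,khq] -> 9 lines: scws hetue skvob hfiv khq vft hvou vryf ednya
Hunk 4: at line 5 remove [hvou] add [mmnjv,kfhjc,tfd] -> 11 lines: scws hetue skvob hfiv khq vft mmnjv kfhjc tfd vryf ednya
Hunk 5: at line 2 remove [skvob,hfiv] add [rcay,ruqt] -> 11 lines: scws hetue rcay ruqt khq vft mmnjv kfhjc tfd vryf ednya
Hunk 6: at line 2 remove [ruqt] add [jrtj,izbn] -> 12 lines: scws hetue rcay jrtj izbn khq vft mmnjv kfhjc tfd vryf ednya
Final line count: 12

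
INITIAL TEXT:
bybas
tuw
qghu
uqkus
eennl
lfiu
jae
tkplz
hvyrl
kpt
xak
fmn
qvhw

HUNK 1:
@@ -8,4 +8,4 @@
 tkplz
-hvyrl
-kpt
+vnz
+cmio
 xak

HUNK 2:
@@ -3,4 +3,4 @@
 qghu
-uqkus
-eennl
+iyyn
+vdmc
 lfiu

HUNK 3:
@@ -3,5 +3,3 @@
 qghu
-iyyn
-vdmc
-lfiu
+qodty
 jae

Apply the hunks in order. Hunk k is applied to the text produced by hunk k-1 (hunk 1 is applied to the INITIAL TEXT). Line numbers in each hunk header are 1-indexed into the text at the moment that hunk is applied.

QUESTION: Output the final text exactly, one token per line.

Answer: bybas
tuw
qghu
qodty
jae
tkplz
vnz
cmio
xak
fmn
qvhw

Derivation:
Hunk 1: at line 8 remove [hvyrl,kpt] add [vnz,cmio] -> 13 lines: bybas tuw qghu uqkus eennl lfiu jae tkplz vnz cmio xak fmn qvhw
Hunk 2: at line 3 remove [uqkus,eennl] add [iyyn,vdmc] -> 13 lines: bybas tuw qghu iyyn vdmc lfiu jae tkplz vnz cmio xak fmn qvhw
Hunk 3: at line 3 remove [iyyn,vdmc,lfiu] add [qodty] -> 11 lines: bybas tuw qghu qodty jae tkplz vnz cmio xak fmn qvhw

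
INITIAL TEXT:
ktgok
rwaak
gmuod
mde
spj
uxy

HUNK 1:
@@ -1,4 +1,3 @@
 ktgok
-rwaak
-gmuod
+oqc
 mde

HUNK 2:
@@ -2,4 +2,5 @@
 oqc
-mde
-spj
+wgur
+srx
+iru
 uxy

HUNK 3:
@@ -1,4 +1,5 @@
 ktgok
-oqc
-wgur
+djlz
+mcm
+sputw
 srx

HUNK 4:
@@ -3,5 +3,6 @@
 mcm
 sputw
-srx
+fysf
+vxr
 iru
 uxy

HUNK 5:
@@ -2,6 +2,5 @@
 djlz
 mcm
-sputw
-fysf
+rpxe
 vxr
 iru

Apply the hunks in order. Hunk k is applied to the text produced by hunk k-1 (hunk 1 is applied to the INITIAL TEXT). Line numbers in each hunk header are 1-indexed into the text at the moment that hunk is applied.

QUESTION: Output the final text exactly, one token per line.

Hunk 1: at line 1 remove [rwaak,gmuod] add [oqc] -> 5 lines: ktgok oqc mde spj uxy
Hunk 2: at line 2 remove [mde,spj] add [wgur,srx,iru] -> 6 lines: ktgok oqc wgur srx iru uxy
Hunk 3: at line 1 remove [oqc,wgur] add [djlz,mcm,sputw] -> 7 lines: ktgok djlz mcm sputw srx iru uxy
Hunk 4: at line 3 remove [srx] add [fysf,vxr] -> 8 lines: ktgok djlz mcm sputw fysf vxr iru uxy
Hunk 5: at line 2 remove [sputw,fysf] add [rpxe] -> 7 lines: ktgok djlz mcm rpxe vxr iru uxy

Answer: ktgok
djlz
mcm
rpxe
vxr
iru
uxy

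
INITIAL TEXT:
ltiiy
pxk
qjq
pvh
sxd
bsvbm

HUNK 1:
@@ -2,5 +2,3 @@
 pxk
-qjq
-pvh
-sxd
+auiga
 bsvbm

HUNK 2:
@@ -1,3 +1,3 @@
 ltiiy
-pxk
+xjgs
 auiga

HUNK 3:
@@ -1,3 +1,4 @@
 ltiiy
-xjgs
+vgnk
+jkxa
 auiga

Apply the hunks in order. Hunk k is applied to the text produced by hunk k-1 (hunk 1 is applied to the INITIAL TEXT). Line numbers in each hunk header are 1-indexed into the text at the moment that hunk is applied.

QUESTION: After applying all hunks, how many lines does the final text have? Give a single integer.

Answer: 5

Derivation:
Hunk 1: at line 2 remove [qjq,pvh,sxd] add [auiga] -> 4 lines: ltiiy pxk auiga bsvbm
Hunk 2: at line 1 remove [pxk] add [xjgs] -> 4 lines: ltiiy xjgs auiga bsvbm
Hunk 3: at line 1 remove [xjgs] add [vgnk,jkxa] -> 5 lines: ltiiy vgnk jkxa auiga bsvbm
Final line count: 5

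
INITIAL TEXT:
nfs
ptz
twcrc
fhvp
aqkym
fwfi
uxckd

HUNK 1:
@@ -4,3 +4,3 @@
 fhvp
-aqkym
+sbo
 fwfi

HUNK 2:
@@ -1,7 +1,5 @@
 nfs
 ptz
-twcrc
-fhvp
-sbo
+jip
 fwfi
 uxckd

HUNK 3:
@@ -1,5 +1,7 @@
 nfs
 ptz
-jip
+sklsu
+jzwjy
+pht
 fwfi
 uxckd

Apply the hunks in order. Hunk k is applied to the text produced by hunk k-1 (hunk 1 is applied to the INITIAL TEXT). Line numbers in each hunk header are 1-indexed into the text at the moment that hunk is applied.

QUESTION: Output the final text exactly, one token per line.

Hunk 1: at line 4 remove [aqkym] add [sbo] -> 7 lines: nfs ptz twcrc fhvp sbo fwfi uxckd
Hunk 2: at line 1 remove [twcrc,fhvp,sbo] add [jip] -> 5 lines: nfs ptz jip fwfi uxckd
Hunk 3: at line 1 remove [jip] add [sklsu,jzwjy,pht] -> 7 lines: nfs ptz sklsu jzwjy pht fwfi uxckd

Answer: nfs
ptz
sklsu
jzwjy
pht
fwfi
uxckd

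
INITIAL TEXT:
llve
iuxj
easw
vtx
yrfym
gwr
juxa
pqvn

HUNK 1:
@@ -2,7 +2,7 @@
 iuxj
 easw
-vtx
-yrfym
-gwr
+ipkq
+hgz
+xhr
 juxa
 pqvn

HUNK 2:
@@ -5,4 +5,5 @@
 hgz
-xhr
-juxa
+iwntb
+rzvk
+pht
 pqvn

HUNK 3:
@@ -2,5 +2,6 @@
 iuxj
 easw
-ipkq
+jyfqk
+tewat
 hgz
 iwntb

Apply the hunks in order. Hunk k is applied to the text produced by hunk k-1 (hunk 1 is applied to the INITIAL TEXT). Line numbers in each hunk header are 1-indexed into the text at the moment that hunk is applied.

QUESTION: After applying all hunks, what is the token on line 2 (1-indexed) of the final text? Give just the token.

Hunk 1: at line 2 remove [vtx,yrfym,gwr] add [ipkq,hgz,xhr] -> 8 lines: llve iuxj easw ipkq hgz xhr juxa pqvn
Hunk 2: at line 5 remove [xhr,juxa] add [iwntb,rzvk,pht] -> 9 lines: llve iuxj easw ipkq hgz iwntb rzvk pht pqvn
Hunk 3: at line 2 remove [ipkq] add [jyfqk,tewat] -> 10 lines: llve iuxj easw jyfqk tewat hgz iwntb rzvk pht pqvn
Final line 2: iuxj

Answer: iuxj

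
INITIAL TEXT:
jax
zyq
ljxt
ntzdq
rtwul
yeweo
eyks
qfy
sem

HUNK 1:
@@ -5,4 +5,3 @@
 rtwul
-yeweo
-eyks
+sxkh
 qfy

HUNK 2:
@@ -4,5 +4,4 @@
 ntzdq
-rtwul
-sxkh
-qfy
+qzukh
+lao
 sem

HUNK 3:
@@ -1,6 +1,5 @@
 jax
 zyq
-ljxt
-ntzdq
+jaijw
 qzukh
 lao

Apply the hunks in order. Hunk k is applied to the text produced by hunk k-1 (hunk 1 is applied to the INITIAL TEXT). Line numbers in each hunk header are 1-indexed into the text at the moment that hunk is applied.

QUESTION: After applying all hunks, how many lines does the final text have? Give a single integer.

Answer: 6

Derivation:
Hunk 1: at line 5 remove [yeweo,eyks] add [sxkh] -> 8 lines: jax zyq ljxt ntzdq rtwul sxkh qfy sem
Hunk 2: at line 4 remove [rtwul,sxkh,qfy] add [qzukh,lao] -> 7 lines: jax zyq ljxt ntzdq qzukh lao sem
Hunk 3: at line 1 remove [ljxt,ntzdq] add [jaijw] -> 6 lines: jax zyq jaijw qzukh lao sem
Final line count: 6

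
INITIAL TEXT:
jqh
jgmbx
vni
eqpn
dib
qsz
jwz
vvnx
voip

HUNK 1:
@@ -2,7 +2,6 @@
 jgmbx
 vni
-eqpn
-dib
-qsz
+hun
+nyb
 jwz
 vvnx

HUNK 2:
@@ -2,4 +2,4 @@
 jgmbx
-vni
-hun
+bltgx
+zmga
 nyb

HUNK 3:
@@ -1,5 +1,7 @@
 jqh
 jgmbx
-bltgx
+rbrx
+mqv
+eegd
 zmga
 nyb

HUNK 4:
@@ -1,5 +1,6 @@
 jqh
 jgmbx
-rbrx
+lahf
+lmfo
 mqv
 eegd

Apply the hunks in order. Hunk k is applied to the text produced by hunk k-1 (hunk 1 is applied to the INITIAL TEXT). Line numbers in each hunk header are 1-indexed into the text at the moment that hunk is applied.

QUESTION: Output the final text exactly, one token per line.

Hunk 1: at line 2 remove [eqpn,dib,qsz] add [hun,nyb] -> 8 lines: jqh jgmbx vni hun nyb jwz vvnx voip
Hunk 2: at line 2 remove [vni,hun] add [bltgx,zmga] -> 8 lines: jqh jgmbx bltgx zmga nyb jwz vvnx voip
Hunk 3: at line 1 remove [bltgx] add [rbrx,mqv,eegd] -> 10 lines: jqh jgmbx rbrx mqv eegd zmga nyb jwz vvnx voip
Hunk 4: at line 1 remove [rbrx] add [lahf,lmfo] -> 11 lines: jqh jgmbx lahf lmfo mqv eegd zmga nyb jwz vvnx voip

Answer: jqh
jgmbx
lahf
lmfo
mqv
eegd
zmga
nyb
jwz
vvnx
voip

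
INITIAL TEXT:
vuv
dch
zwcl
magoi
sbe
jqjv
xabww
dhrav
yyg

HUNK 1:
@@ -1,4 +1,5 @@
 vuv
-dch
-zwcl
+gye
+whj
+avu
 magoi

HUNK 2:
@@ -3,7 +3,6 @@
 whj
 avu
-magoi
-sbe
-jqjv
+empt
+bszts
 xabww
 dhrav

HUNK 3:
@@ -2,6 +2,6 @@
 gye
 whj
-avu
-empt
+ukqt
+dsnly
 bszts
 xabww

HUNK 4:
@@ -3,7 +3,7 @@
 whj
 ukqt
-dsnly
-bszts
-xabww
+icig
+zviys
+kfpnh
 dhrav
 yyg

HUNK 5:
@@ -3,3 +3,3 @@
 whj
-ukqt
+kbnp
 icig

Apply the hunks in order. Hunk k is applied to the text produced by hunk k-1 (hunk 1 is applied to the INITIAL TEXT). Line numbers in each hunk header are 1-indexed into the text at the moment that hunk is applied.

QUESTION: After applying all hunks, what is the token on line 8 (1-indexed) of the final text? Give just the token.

Answer: dhrav

Derivation:
Hunk 1: at line 1 remove [dch,zwcl] add [gye,whj,avu] -> 10 lines: vuv gye whj avu magoi sbe jqjv xabww dhrav yyg
Hunk 2: at line 3 remove [magoi,sbe,jqjv] add [empt,bszts] -> 9 lines: vuv gye whj avu empt bszts xabww dhrav yyg
Hunk 3: at line 2 remove [avu,empt] add [ukqt,dsnly] -> 9 lines: vuv gye whj ukqt dsnly bszts xabww dhrav yyg
Hunk 4: at line 3 remove [dsnly,bszts,xabww] add [icig,zviys,kfpnh] -> 9 lines: vuv gye whj ukqt icig zviys kfpnh dhrav yyg
Hunk 5: at line 3 remove [ukqt] add [kbnp] -> 9 lines: vuv gye whj kbnp icig zviys kfpnh dhrav yyg
Final line 8: dhrav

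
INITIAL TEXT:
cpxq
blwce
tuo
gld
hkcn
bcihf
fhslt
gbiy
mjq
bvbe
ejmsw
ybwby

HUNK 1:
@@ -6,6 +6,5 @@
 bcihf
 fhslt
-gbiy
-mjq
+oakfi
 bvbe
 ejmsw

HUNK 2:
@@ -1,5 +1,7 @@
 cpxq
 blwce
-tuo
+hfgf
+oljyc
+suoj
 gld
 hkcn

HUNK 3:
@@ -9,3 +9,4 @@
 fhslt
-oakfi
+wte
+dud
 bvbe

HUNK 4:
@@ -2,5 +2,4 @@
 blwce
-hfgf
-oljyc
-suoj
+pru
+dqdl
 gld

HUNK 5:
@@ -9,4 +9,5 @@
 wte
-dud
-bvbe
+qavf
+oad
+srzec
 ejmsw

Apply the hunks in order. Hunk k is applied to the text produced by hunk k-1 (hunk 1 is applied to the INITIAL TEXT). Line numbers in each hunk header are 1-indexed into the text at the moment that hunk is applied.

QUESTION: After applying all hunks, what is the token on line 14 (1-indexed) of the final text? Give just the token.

Hunk 1: at line 6 remove [gbiy,mjq] add [oakfi] -> 11 lines: cpxq blwce tuo gld hkcn bcihf fhslt oakfi bvbe ejmsw ybwby
Hunk 2: at line 1 remove [tuo] add [hfgf,oljyc,suoj] -> 13 lines: cpxq blwce hfgf oljyc suoj gld hkcn bcihf fhslt oakfi bvbe ejmsw ybwby
Hunk 3: at line 9 remove [oakfi] add [wte,dud] -> 14 lines: cpxq blwce hfgf oljyc suoj gld hkcn bcihf fhslt wte dud bvbe ejmsw ybwby
Hunk 4: at line 2 remove [hfgf,oljyc,suoj] add [pru,dqdl] -> 13 lines: cpxq blwce pru dqdl gld hkcn bcihf fhslt wte dud bvbe ejmsw ybwby
Hunk 5: at line 9 remove [dud,bvbe] add [qavf,oad,srzec] -> 14 lines: cpxq blwce pru dqdl gld hkcn bcihf fhslt wte qavf oad srzec ejmsw ybwby
Final line 14: ybwby

Answer: ybwby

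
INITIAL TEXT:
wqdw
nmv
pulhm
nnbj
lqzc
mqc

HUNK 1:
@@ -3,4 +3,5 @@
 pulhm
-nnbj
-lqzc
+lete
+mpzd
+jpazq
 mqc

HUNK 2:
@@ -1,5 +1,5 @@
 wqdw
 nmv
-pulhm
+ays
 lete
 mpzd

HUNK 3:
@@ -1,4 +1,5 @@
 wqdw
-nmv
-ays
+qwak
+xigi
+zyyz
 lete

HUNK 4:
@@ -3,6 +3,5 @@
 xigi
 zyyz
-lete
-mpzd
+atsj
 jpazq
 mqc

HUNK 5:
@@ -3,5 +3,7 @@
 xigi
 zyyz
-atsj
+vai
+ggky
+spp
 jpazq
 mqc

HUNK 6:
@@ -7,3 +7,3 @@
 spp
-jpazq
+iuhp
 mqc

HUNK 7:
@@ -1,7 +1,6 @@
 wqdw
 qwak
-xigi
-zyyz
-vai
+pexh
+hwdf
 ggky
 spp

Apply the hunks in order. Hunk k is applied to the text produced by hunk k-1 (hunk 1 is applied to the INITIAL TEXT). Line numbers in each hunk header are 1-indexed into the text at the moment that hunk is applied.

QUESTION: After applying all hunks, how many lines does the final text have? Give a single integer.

Hunk 1: at line 3 remove [nnbj,lqzc] add [lete,mpzd,jpazq] -> 7 lines: wqdw nmv pulhm lete mpzd jpazq mqc
Hunk 2: at line 1 remove [pulhm] add [ays] -> 7 lines: wqdw nmv ays lete mpzd jpazq mqc
Hunk 3: at line 1 remove [nmv,ays] add [qwak,xigi,zyyz] -> 8 lines: wqdw qwak xigi zyyz lete mpzd jpazq mqc
Hunk 4: at line 3 remove [lete,mpzd] add [atsj] -> 7 lines: wqdw qwak xigi zyyz atsj jpazq mqc
Hunk 5: at line 3 remove [atsj] add [vai,ggky,spp] -> 9 lines: wqdw qwak xigi zyyz vai ggky spp jpazq mqc
Hunk 6: at line 7 remove [jpazq] add [iuhp] -> 9 lines: wqdw qwak xigi zyyz vai ggky spp iuhp mqc
Hunk 7: at line 1 remove [xigi,zyyz,vai] add [pexh,hwdf] -> 8 lines: wqdw qwak pexh hwdf ggky spp iuhp mqc
Final line count: 8

Answer: 8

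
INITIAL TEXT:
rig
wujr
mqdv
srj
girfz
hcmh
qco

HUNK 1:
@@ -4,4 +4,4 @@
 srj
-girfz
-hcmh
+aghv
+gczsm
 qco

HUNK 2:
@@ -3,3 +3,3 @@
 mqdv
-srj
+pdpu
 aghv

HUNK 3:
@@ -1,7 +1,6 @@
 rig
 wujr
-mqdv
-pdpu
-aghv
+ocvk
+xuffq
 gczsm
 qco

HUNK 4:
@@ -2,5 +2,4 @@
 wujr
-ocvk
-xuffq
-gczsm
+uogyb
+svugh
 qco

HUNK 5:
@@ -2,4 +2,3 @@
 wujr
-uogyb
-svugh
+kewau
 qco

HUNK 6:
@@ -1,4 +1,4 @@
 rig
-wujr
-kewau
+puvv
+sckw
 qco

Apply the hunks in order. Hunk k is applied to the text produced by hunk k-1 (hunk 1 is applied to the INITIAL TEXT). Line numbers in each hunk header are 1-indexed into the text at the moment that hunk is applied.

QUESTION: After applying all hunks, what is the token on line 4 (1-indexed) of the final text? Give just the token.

Answer: qco

Derivation:
Hunk 1: at line 4 remove [girfz,hcmh] add [aghv,gczsm] -> 7 lines: rig wujr mqdv srj aghv gczsm qco
Hunk 2: at line 3 remove [srj] add [pdpu] -> 7 lines: rig wujr mqdv pdpu aghv gczsm qco
Hunk 3: at line 1 remove [mqdv,pdpu,aghv] add [ocvk,xuffq] -> 6 lines: rig wujr ocvk xuffq gczsm qco
Hunk 4: at line 2 remove [ocvk,xuffq,gczsm] add [uogyb,svugh] -> 5 lines: rig wujr uogyb svugh qco
Hunk 5: at line 2 remove [uogyb,svugh] add [kewau] -> 4 lines: rig wujr kewau qco
Hunk 6: at line 1 remove [wujr,kewau] add [puvv,sckw] -> 4 lines: rig puvv sckw qco
Final line 4: qco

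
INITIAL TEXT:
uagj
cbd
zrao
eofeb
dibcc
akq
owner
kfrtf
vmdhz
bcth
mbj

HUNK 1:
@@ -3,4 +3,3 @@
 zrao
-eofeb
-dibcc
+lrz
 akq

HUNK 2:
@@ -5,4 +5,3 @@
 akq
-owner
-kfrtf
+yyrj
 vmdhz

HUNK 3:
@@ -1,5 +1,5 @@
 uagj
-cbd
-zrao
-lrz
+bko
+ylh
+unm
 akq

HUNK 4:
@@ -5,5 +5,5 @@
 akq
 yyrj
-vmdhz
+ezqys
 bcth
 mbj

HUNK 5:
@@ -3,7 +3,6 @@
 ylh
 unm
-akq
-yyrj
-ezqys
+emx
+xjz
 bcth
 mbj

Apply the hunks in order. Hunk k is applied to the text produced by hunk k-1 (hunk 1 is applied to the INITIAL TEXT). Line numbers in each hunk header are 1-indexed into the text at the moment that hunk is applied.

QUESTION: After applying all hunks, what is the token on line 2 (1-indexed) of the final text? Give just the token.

Answer: bko

Derivation:
Hunk 1: at line 3 remove [eofeb,dibcc] add [lrz] -> 10 lines: uagj cbd zrao lrz akq owner kfrtf vmdhz bcth mbj
Hunk 2: at line 5 remove [owner,kfrtf] add [yyrj] -> 9 lines: uagj cbd zrao lrz akq yyrj vmdhz bcth mbj
Hunk 3: at line 1 remove [cbd,zrao,lrz] add [bko,ylh,unm] -> 9 lines: uagj bko ylh unm akq yyrj vmdhz bcth mbj
Hunk 4: at line 5 remove [vmdhz] add [ezqys] -> 9 lines: uagj bko ylh unm akq yyrj ezqys bcth mbj
Hunk 5: at line 3 remove [akq,yyrj,ezqys] add [emx,xjz] -> 8 lines: uagj bko ylh unm emx xjz bcth mbj
Final line 2: bko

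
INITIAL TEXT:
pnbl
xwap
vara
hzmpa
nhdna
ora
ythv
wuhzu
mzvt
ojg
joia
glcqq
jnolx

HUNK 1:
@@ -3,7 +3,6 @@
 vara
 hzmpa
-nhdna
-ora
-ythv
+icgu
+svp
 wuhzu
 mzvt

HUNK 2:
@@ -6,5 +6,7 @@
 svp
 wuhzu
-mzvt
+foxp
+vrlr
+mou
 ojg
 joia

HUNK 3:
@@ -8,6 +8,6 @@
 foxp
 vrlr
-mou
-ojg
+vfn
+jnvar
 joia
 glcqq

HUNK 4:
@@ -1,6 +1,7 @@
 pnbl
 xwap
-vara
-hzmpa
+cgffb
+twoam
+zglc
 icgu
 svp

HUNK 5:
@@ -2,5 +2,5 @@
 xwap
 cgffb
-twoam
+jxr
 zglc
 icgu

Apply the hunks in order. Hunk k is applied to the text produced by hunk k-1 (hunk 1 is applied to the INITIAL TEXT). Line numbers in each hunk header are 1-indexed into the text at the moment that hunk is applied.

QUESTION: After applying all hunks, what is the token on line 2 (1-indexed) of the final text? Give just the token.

Hunk 1: at line 3 remove [nhdna,ora,ythv] add [icgu,svp] -> 12 lines: pnbl xwap vara hzmpa icgu svp wuhzu mzvt ojg joia glcqq jnolx
Hunk 2: at line 6 remove [mzvt] add [foxp,vrlr,mou] -> 14 lines: pnbl xwap vara hzmpa icgu svp wuhzu foxp vrlr mou ojg joia glcqq jnolx
Hunk 3: at line 8 remove [mou,ojg] add [vfn,jnvar] -> 14 lines: pnbl xwap vara hzmpa icgu svp wuhzu foxp vrlr vfn jnvar joia glcqq jnolx
Hunk 4: at line 1 remove [vara,hzmpa] add [cgffb,twoam,zglc] -> 15 lines: pnbl xwap cgffb twoam zglc icgu svp wuhzu foxp vrlr vfn jnvar joia glcqq jnolx
Hunk 5: at line 2 remove [twoam] add [jxr] -> 15 lines: pnbl xwap cgffb jxr zglc icgu svp wuhzu foxp vrlr vfn jnvar joia glcqq jnolx
Final line 2: xwap

Answer: xwap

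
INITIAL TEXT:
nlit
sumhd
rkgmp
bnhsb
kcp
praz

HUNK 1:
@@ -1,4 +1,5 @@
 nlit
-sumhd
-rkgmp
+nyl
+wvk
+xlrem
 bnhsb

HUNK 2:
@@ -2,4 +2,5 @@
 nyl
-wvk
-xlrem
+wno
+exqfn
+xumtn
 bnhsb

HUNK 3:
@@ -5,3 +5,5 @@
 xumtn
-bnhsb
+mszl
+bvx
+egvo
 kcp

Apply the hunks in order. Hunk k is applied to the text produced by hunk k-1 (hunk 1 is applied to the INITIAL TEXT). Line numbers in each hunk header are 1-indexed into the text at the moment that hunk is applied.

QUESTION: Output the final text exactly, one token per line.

Hunk 1: at line 1 remove [sumhd,rkgmp] add [nyl,wvk,xlrem] -> 7 lines: nlit nyl wvk xlrem bnhsb kcp praz
Hunk 2: at line 2 remove [wvk,xlrem] add [wno,exqfn,xumtn] -> 8 lines: nlit nyl wno exqfn xumtn bnhsb kcp praz
Hunk 3: at line 5 remove [bnhsb] add [mszl,bvx,egvo] -> 10 lines: nlit nyl wno exqfn xumtn mszl bvx egvo kcp praz

Answer: nlit
nyl
wno
exqfn
xumtn
mszl
bvx
egvo
kcp
praz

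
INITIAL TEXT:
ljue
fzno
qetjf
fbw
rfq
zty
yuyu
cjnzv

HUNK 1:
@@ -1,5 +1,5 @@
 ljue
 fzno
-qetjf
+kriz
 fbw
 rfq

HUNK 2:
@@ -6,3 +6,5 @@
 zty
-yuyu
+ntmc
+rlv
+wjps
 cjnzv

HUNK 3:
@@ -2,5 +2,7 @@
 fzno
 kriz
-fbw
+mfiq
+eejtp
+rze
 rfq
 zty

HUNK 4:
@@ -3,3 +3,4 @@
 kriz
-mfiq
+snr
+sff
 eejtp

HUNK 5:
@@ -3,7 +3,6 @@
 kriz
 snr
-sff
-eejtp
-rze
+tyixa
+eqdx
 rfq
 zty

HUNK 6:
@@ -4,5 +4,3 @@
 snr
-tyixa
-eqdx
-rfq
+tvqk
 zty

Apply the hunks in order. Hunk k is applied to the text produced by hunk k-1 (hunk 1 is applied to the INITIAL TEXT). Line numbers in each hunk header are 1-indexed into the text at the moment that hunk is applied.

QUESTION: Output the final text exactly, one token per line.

Hunk 1: at line 1 remove [qetjf] add [kriz] -> 8 lines: ljue fzno kriz fbw rfq zty yuyu cjnzv
Hunk 2: at line 6 remove [yuyu] add [ntmc,rlv,wjps] -> 10 lines: ljue fzno kriz fbw rfq zty ntmc rlv wjps cjnzv
Hunk 3: at line 2 remove [fbw] add [mfiq,eejtp,rze] -> 12 lines: ljue fzno kriz mfiq eejtp rze rfq zty ntmc rlv wjps cjnzv
Hunk 4: at line 3 remove [mfiq] add [snr,sff] -> 13 lines: ljue fzno kriz snr sff eejtp rze rfq zty ntmc rlv wjps cjnzv
Hunk 5: at line 3 remove [sff,eejtp,rze] add [tyixa,eqdx] -> 12 lines: ljue fzno kriz snr tyixa eqdx rfq zty ntmc rlv wjps cjnzv
Hunk 6: at line 4 remove [tyixa,eqdx,rfq] add [tvqk] -> 10 lines: ljue fzno kriz snr tvqk zty ntmc rlv wjps cjnzv

Answer: ljue
fzno
kriz
snr
tvqk
zty
ntmc
rlv
wjps
cjnzv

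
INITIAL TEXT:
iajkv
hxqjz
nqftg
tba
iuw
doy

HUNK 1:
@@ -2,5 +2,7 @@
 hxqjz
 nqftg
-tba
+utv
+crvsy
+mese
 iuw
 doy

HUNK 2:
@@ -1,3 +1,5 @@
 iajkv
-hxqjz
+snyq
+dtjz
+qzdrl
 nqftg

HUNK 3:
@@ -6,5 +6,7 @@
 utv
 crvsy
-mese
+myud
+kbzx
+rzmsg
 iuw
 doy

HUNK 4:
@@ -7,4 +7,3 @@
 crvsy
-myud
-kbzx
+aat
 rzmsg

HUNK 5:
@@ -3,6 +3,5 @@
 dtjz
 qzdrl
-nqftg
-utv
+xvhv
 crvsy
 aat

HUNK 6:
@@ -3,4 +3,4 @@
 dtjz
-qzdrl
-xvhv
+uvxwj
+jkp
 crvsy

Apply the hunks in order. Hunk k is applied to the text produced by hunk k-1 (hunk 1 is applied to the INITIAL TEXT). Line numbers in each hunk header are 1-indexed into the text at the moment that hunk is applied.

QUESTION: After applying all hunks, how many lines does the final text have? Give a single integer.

Hunk 1: at line 2 remove [tba] add [utv,crvsy,mese] -> 8 lines: iajkv hxqjz nqftg utv crvsy mese iuw doy
Hunk 2: at line 1 remove [hxqjz] add [snyq,dtjz,qzdrl] -> 10 lines: iajkv snyq dtjz qzdrl nqftg utv crvsy mese iuw doy
Hunk 3: at line 6 remove [mese] add [myud,kbzx,rzmsg] -> 12 lines: iajkv snyq dtjz qzdrl nqftg utv crvsy myud kbzx rzmsg iuw doy
Hunk 4: at line 7 remove [myud,kbzx] add [aat] -> 11 lines: iajkv snyq dtjz qzdrl nqftg utv crvsy aat rzmsg iuw doy
Hunk 5: at line 3 remove [nqftg,utv] add [xvhv] -> 10 lines: iajkv snyq dtjz qzdrl xvhv crvsy aat rzmsg iuw doy
Hunk 6: at line 3 remove [qzdrl,xvhv] add [uvxwj,jkp] -> 10 lines: iajkv snyq dtjz uvxwj jkp crvsy aat rzmsg iuw doy
Final line count: 10

Answer: 10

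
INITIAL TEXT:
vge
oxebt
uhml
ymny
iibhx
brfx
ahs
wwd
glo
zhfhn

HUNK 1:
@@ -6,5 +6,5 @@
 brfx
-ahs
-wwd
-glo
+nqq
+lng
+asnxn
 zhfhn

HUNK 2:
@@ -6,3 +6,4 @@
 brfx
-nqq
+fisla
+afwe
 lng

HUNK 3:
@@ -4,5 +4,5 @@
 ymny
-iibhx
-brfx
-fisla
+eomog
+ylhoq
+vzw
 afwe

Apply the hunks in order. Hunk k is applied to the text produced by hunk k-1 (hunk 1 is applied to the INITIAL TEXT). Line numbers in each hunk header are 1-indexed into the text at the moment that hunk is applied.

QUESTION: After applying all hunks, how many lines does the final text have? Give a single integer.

Answer: 11

Derivation:
Hunk 1: at line 6 remove [ahs,wwd,glo] add [nqq,lng,asnxn] -> 10 lines: vge oxebt uhml ymny iibhx brfx nqq lng asnxn zhfhn
Hunk 2: at line 6 remove [nqq] add [fisla,afwe] -> 11 lines: vge oxebt uhml ymny iibhx brfx fisla afwe lng asnxn zhfhn
Hunk 3: at line 4 remove [iibhx,brfx,fisla] add [eomog,ylhoq,vzw] -> 11 lines: vge oxebt uhml ymny eomog ylhoq vzw afwe lng asnxn zhfhn
Final line count: 11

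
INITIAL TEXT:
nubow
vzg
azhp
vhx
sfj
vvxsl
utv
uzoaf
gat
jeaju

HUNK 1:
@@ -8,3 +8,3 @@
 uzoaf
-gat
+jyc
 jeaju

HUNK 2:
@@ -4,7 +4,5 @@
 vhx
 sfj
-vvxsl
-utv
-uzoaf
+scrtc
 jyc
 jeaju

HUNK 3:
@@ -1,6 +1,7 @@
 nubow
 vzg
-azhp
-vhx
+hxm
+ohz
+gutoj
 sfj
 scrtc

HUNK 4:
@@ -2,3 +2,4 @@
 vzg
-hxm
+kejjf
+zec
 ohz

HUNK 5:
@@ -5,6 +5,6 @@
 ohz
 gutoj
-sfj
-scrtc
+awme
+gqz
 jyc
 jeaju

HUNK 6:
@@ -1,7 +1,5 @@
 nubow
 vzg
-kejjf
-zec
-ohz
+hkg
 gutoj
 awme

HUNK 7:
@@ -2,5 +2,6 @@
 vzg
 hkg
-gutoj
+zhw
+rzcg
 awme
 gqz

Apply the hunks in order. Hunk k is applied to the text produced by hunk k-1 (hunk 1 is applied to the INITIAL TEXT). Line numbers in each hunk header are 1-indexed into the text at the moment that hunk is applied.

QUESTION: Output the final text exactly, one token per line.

Hunk 1: at line 8 remove [gat] add [jyc] -> 10 lines: nubow vzg azhp vhx sfj vvxsl utv uzoaf jyc jeaju
Hunk 2: at line 4 remove [vvxsl,utv,uzoaf] add [scrtc] -> 8 lines: nubow vzg azhp vhx sfj scrtc jyc jeaju
Hunk 3: at line 1 remove [azhp,vhx] add [hxm,ohz,gutoj] -> 9 lines: nubow vzg hxm ohz gutoj sfj scrtc jyc jeaju
Hunk 4: at line 2 remove [hxm] add [kejjf,zec] -> 10 lines: nubow vzg kejjf zec ohz gutoj sfj scrtc jyc jeaju
Hunk 5: at line 5 remove [sfj,scrtc] add [awme,gqz] -> 10 lines: nubow vzg kejjf zec ohz gutoj awme gqz jyc jeaju
Hunk 6: at line 1 remove [kejjf,zec,ohz] add [hkg] -> 8 lines: nubow vzg hkg gutoj awme gqz jyc jeaju
Hunk 7: at line 2 remove [gutoj] add [zhw,rzcg] -> 9 lines: nubow vzg hkg zhw rzcg awme gqz jyc jeaju

Answer: nubow
vzg
hkg
zhw
rzcg
awme
gqz
jyc
jeaju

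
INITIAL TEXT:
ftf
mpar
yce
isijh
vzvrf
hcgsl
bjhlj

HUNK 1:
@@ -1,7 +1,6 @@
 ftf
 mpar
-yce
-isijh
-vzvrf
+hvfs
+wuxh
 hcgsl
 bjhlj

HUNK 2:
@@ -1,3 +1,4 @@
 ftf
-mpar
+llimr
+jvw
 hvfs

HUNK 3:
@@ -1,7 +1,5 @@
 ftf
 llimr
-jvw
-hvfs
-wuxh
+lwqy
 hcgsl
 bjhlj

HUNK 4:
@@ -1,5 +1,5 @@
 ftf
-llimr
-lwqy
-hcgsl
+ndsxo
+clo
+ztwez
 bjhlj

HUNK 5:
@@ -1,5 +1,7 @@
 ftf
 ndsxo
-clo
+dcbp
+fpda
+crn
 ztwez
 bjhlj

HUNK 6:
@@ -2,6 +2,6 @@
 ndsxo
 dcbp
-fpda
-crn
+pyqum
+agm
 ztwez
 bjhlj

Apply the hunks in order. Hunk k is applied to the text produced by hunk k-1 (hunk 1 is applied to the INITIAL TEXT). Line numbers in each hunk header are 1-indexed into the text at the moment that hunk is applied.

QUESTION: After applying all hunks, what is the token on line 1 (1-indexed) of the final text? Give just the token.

Hunk 1: at line 1 remove [yce,isijh,vzvrf] add [hvfs,wuxh] -> 6 lines: ftf mpar hvfs wuxh hcgsl bjhlj
Hunk 2: at line 1 remove [mpar] add [llimr,jvw] -> 7 lines: ftf llimr jvw hvfs wuxh hcgsl bjhlj
Hunk 3: at line 1 remove [jvw,hvfs,wuxh] add [lwqy] -> 5 lines: ftf llimr lwqy hcgsl bjhlj
Hunk 4: at line 1 remove [llimr,lwqy,hcgsl] add [ndsxo,clo,ztwez] -> 5 lines: ftf ndsxo clo ztwez bjhlj
Hunk 5: at line 1 remove [clo] add [dcbp,fpda,crn] -> 7 lines: ftf ndsxo dcbp fpda crn ztwez bjhlj
Hunk 6: at line 2 remove [fpda,crn] add [pyqum,agm] -> 7 lines: ftf ndsxo dcbp pyqum agm ztwez bjhlj
Final line 1: ftf

Answer: ftf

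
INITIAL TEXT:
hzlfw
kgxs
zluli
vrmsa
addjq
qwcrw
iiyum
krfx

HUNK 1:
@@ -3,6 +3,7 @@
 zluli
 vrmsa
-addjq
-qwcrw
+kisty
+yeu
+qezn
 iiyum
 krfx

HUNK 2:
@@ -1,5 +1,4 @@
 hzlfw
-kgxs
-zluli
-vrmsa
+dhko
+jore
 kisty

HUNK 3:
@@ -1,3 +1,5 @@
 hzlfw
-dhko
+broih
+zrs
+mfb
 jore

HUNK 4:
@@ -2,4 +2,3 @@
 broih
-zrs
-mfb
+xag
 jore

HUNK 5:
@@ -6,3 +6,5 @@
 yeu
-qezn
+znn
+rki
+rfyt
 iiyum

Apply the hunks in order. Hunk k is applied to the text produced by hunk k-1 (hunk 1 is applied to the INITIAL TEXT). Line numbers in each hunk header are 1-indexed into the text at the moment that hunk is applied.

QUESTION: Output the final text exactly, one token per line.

Answer: hzlfw
broih
xag
jore
kisty
yeu
znn
rki
rfyt
iiyum
krfx

Derivation:
Hunk 1: at line 3 remove [addjq,qwcrw] add [kisty,yeu,qezn] -> 9 lines: hzlfw kgxs zluli vrmsa kisty yeu qezn iiyum krfx
Hunk 2: at line 1 remove [kgxs,zluli,vrmsa] add [dhko,jore] -> 8 lines: hzlfw dhko jore kisty yeu qezn iiyum krfx
Hunk 3: at line 1 remove [dhko] add [broih,zrs,mfb] -> 10 lines: hzlfw broih zrs mfb jore kisty yeu qezn iiyum krfx
Hunk 4: at line 2 remove [zrs,mfb] add [xag] -> 9 lines: hzlfw broih xag jore kisty yeu qezn iiyum krfx
Hunk 5: at line 6 remove [qezn] add [znn,rki,rfyt] -> 11 lines: hzlfw broih xag jore kisty yeu znn rki rfyt iiyum krfx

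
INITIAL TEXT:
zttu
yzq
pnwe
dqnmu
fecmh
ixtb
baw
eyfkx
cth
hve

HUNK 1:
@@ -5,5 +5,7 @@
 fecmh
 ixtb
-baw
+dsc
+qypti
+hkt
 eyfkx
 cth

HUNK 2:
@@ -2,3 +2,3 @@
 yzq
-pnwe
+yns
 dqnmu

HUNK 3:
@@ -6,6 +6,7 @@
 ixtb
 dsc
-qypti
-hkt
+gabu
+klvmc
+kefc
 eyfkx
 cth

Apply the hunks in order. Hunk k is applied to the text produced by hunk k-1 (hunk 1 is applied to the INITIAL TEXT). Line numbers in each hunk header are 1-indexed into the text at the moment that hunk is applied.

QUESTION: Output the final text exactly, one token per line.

Hunk 1: at line 5 remove [baw] add [dsc,qypti,hkt] -> 12 lines: zttu yzq pnwe dqnmu fecmh ixtb dsc qypti hkt eyfkx cth hve
Hunk 2: at line 2 remove [pnwe] add [yns] -> 12 lines: zttu yzq yns dqnmu fecmh ixtb dsc qypti hkt eyfkx cth hve
Hunk 3: at line 6 remove [qypti,hkt] add [gabu,klvmc,kefc] -> 13 lines: zttu yzq yns dqnmu fecmh ixtb dsc gabu klvmc kefc eyfkx cth hve

Answer: zttu
yzq
yns
dqnmu
fecmh
ixtb
dsc
gabu
klvmc
kefc
eyfkx
cth
hve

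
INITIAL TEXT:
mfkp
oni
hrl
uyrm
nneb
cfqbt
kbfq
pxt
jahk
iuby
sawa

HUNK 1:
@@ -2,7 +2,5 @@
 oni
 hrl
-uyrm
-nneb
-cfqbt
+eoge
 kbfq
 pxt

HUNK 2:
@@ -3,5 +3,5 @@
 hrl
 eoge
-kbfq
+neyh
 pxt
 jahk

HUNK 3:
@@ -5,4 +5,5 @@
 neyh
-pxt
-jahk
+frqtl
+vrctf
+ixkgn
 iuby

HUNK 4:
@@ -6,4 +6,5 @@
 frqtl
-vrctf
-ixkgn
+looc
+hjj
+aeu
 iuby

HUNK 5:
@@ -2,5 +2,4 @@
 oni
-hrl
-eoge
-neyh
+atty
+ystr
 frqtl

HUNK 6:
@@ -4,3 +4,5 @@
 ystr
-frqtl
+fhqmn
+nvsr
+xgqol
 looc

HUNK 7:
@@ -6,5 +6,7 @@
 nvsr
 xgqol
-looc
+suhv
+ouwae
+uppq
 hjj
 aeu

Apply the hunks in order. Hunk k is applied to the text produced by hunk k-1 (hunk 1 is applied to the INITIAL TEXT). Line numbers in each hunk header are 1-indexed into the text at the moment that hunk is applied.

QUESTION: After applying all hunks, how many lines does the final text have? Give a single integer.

Answer: 14

Derivation:
Hunk 1: at line 2 remove [uyrm,nneb,cfqbt] add [eoge] -> 9 lines: mfkp oni hrl eoge kbfq pxt jahk iuby sawa
Hunk 2: at line 3 remove [kbfq] add [neyh] -> 9 lines: mfkp oni hrl eoge neyh pxt jahk iuby sawa
Hunk 3: at line 5 remove [pxt,jahk] add [frqtl,vrctf,ixkgn] -> 10 lines: mfkp oni hrl eoge neyh frqtl vrctf ixkgn iuby sawa
Hunk 4: at line 6 remove [vrctf,ixkgn] add [looc,hjj,aeu] -> 11 lines: mfkp oni hrl eoge neyh frqtl looc hjj aeu iuby sawa
Hunk 5: at line 2 remove [hrl,eoge,neyh] add [atty,ystr] -> 10 lines: mfkp oni atty ystr frqtl looc hjj aeu iuby sawa
Hunk 6: at line 4 remove [frqtl] add [fhqmn,nvsr,xgqol] -> 12 lines: mfkp oni atty ystr fhqmn nvsr xgqol looc hjj aeu iuby sawa
Hunk 7: at line 6 remove [looc] add [suhv,ouwae,uppq] -> 14 lines: mfkp oni atty ystr fhqmn nvsr xgqol suhv ouwae uppq hjj aeu iuby sawa
Final line count: 14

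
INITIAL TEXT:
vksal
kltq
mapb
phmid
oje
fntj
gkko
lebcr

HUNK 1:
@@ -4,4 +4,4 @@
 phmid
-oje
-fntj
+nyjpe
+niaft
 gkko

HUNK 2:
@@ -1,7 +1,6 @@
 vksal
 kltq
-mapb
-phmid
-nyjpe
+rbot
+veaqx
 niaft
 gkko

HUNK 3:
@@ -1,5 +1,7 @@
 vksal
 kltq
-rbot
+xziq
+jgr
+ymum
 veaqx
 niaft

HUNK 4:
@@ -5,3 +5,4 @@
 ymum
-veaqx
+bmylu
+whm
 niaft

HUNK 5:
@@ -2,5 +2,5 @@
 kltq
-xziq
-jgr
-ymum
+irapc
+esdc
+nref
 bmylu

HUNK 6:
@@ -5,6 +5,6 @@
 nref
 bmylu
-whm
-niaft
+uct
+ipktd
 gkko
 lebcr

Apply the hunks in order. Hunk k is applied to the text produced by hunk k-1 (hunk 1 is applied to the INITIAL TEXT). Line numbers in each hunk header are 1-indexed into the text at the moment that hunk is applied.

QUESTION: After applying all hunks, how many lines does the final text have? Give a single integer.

Answer: 10

Derivation:
Hunk 1: at line 4 remove [oje,fntj] add [nyjpe,niaft] -> 8 lines: vksal kltq mapb phmid nyjpe niaft gkko lebcr
Hunk 2: at line 1 remove [mapb,phmid,nyjpe] add [rbot,veaqx] -> 7 lines: vksal kltq rbot veaqx niaft gkko lebcr
Hunk 3: at line 1 remove [rbot] add [xziq,jgr,ymum] -> 9 lines: vksal kltq xziq jgr ymum veaqx niaft gkko lebcr
Hunk 4: at line 5 remove [veaqx] add [bmylu,whm] -> 10 lines: vksal kltq xziq jgr ymum bmylu whm niaft gkko lebcr
Hunk 5: at line 2 remove [xziq,jgr,ymum] add [irapc,esdc,nref] -> 10 lines: vksal kltq irapc esdc nref bmylu whm niaft gkko lebcr
Hunk 6: at line 5 remove [whm,niaft] add [uct,ipktd] -> 10 lines: vksal kltq irapc esdc nref bmylu uct ipktd gkko lebcr
Final line count: 10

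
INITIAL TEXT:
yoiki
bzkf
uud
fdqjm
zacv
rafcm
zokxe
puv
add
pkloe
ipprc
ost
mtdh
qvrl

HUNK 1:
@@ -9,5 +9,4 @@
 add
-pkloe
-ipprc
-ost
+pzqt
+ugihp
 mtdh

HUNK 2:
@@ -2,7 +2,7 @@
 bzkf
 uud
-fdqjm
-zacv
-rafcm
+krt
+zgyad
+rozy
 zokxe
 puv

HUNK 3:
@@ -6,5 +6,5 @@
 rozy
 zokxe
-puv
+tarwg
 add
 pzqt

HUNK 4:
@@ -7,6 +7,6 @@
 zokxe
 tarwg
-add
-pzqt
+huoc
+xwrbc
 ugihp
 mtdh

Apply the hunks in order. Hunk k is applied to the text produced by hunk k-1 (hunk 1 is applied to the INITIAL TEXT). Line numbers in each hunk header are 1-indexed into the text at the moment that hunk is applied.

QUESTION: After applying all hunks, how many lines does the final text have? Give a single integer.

Hunk 1: at line 9 remove [pkloe,ipprc,ost] add [pzqt,ugihp] -> 13 lines: yoiki bzkf uud fdqjm zacv rafcm zokxe puv add pzqt ugihp mtdh qvrl
Hunk 2: at line 2 remove [fdqjm,zacv,rafcm] add [krt,zgyad,rozy] -> 13 lines: yoiki bzkf uud krt zgyad rozy zokxe puv add pzqt ugihp mtdh qvrl
Hunk 3: at line 6 remove [puv] add [tarwg] -> 13 lines: yoiki bzkf uud krt zgyad rozy zokxe tarwg add pzqt ugihp mtdh qvrl
Hunk 4: at line 7 remove [add,pzqt] add [huoc,xwrbc] -> 13 lines: yoiki bzkf uud krt zgyad rozy zokxe tarwg huoc xwrbc ugihp mtdh qvrl
Final line count: 13

Answer: 13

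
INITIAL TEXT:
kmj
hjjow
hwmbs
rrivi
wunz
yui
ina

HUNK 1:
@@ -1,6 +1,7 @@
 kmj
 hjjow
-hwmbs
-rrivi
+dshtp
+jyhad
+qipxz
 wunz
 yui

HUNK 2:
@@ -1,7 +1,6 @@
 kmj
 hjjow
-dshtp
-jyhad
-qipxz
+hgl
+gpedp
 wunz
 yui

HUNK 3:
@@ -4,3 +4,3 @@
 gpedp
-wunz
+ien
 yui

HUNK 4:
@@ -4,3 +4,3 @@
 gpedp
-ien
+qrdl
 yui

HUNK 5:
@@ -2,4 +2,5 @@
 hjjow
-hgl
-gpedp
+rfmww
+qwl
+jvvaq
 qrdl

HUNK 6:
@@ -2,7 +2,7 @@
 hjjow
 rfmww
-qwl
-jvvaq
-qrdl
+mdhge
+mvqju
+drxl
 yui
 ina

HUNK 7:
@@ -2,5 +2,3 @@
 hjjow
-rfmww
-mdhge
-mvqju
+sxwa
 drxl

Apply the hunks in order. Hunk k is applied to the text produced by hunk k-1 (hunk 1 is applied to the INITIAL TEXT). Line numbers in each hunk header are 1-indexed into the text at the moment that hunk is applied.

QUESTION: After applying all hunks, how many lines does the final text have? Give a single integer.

Answer: 6

Derivation:
Hunk 1: at line 1 remove [hwmbs,rrivi] add [dshtp,jyhad,qipxz] -> 8 lines: kmj hjjow dshtp jyhad qipxz wunz yui ina
Hunk 2: at line 1 remove [dshtp,jyhad,qipxz] add [hgl,gpedp] -> 7 lines: kmj hjjow hgl gpedp wunz yui ina
Hunk 3: at line 4 remove [wunz] add [ien] -> 7 lines: kmj hjjow hgl gpedp ien yui ina
Hunk 4: at line 4 remove [ien] add [qrdl] -> 7 lines: kmj hjjow hgl gpedp qrdl yui ina
Hunk 5: at line 2 remove [hgl,gpedp] add [rfmww,qwl,jvvaq] -> 8 lines: kmj hjjow rfmww qwl jvvaq qrdl yui ina
Hunk 6: at line 2 remove [qwl,jvvaq,qrdl] add [mdhge,mvqju,drxl] -> 8 lines: kmj hjjow rfmww mdhge mvqju drxl yui ina
Hunk 7: at line 2 remove [rfmww,mdhge,mvqju] add [sxwa] -> 6 lines: kmj hjjow sxwa drxl yui ina
Final line count: 6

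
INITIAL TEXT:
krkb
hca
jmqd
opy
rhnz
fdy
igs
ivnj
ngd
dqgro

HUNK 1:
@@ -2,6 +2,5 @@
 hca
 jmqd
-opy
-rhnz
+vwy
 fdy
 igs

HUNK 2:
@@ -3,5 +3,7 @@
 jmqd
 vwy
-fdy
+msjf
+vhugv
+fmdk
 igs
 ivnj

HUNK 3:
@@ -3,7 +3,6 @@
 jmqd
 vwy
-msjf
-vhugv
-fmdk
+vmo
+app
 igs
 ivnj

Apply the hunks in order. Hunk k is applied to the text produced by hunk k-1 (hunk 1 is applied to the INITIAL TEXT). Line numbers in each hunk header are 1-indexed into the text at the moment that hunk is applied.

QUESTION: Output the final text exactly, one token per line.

Hunk 1: at line 2 remove [opy,rhnz] add [vwy] -> 9 lines: krkb hca jmqd vwy fdy igs ivnj ngd dqgro
Hunk 2: at line 3 remove [fdy] add [msjf,vhugv,fmdk] -> 11 lines: krkb hca jmqd vwy msjf vhugv fmdk igs ivnj ngd dqgro
Hunk 3: at line 3 remove [msjf,vhugv,fmdk] add [vmo,app] -> 10 lines: krkb hca jmqd vwy vmo app igs ivnj ngd dqgro

Answer: krkb
hca
jmqd
vwy
vmo
app
igs
ivnj
ngd
dqgro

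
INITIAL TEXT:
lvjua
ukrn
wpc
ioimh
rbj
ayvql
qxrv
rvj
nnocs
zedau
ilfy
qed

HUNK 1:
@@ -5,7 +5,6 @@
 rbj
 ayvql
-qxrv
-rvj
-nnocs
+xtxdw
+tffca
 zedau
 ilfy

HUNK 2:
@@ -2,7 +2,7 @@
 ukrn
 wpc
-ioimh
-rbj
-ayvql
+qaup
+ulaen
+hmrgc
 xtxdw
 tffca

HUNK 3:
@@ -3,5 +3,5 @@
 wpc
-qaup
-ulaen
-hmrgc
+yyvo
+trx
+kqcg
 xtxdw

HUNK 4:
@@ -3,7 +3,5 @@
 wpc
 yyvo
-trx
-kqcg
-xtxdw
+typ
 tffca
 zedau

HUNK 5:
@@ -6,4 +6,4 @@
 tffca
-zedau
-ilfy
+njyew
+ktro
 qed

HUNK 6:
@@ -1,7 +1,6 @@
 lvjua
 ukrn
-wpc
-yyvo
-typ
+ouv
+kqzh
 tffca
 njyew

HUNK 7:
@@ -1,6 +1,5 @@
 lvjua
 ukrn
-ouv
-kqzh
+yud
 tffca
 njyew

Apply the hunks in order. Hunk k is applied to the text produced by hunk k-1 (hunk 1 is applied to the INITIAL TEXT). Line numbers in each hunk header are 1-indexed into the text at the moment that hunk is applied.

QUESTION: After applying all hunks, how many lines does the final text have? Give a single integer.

Answer: 7

Derivation:
Hunk 1: at line 5 remove [qxrv,rvj,nnocs] add [xtxdw,tffca] -> 11 lines: lvjua ukrn wpc ioimh rbj ayvql xtxdw tffca zedau ilfy qed
Hunk 2: at line 2 remove [ioimh,rbj,ayvql] add [qaup,ulaen,hmrgc] -> 11 lines: lvjua ukrn wpc qaup ulaen hmrgc xtxdw tffca zedau ilfy qed
Hunk 3: at line 3 remove [qaup,ulaen,hmrgc] add [yyvo,trx,kqcg] -> 11 lines: lvjua ukrn wpc yyvo trx kqcg xtxdw tffca zedau ilfy qed
Hunk 4: at line 3 remove [trx,kqcg,xtxdw] add [typ] -> 9 lines: lvjua ukrn wpc yyvo typ tffca zedau ilfy qed
Hunk 5: at line 6 remove [zedau,ilfy] add [njyew,ktro] -> 9 lines: lvjua ukrn wpc yyvo typ tffca njyew ktro qed
Hunk 6: at line 1 remove [wpc,yyvo,typ] add [ouv,kqzh] -> 8 lines: lvjua ukrn ouv kqzh tffca njyew ktro qed
Hunk 7: at line 1 remove [ouv,kqzh] add [yud] -> 7 lines: lvjua ukrn yud tffca njyew ktro qed
Final line count: 7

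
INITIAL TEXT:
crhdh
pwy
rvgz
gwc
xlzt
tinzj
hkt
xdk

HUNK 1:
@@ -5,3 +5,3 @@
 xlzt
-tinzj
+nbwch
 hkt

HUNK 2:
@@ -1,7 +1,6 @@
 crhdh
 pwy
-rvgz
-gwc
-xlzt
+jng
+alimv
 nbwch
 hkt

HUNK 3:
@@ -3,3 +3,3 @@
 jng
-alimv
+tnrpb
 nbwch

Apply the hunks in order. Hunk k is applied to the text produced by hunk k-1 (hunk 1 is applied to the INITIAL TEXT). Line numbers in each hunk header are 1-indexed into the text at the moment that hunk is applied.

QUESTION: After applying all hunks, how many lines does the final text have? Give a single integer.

Hunk 1: at line 5 remove [tinzj] add [nbwch] -> 8 lines: crhdh pwy rvgz gwc xlzt nbwch hkt xdk
Hunk 2: at line 1 remove [rvgz,gwc,xlzt] add [jng,alimv] -> 7 lines: crhdh pwy jng alimv nbwch hkt xdk
Hunk 3: at line 3 remove [alimv] add [tnrpb] -> 7 lines: crhdh pwy jng tnrpb nbwch hkt xdk
Final line count: 7

Answer: 7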